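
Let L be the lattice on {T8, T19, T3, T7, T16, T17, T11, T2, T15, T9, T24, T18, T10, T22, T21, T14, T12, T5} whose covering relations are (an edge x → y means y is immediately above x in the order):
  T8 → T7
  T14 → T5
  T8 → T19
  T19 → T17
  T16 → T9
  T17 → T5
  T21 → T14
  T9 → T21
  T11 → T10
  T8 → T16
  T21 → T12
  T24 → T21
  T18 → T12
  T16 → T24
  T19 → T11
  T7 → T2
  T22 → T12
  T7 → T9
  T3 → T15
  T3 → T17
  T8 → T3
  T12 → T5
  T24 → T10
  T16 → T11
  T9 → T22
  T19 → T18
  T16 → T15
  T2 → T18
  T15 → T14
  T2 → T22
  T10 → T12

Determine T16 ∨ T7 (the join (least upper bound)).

Common upper bounds of {T16, T7}: T12, T14, T21, T22, T5, T9.
The least among these is T9.

T9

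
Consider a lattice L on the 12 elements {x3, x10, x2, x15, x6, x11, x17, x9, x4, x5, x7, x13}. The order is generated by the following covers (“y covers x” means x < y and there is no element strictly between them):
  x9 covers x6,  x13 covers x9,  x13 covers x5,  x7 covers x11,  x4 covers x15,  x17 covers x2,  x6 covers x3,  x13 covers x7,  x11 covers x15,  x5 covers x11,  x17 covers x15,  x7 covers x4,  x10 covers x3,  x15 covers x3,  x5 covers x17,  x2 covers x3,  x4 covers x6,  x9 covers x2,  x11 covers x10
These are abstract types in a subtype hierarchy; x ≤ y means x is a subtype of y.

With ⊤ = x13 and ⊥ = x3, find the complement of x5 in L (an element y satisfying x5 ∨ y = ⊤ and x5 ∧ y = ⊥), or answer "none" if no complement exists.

x6

Need y with x5 ∨ y = x13 and x5 ∧ y = x3.
Checking each element gives: x6.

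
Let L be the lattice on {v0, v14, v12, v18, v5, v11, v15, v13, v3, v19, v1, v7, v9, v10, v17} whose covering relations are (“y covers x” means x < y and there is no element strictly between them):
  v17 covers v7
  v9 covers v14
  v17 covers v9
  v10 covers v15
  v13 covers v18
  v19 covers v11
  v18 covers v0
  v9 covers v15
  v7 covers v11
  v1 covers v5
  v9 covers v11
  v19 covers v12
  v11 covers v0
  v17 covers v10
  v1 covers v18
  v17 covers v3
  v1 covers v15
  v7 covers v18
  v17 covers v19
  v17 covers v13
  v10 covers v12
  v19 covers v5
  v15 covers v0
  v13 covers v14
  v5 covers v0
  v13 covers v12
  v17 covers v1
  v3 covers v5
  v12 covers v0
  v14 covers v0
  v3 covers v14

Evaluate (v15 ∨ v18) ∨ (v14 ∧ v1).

v15 ∨ v18 = v1
v14 ∧ v1 = v0
v1 ∨ v0 = v1

v1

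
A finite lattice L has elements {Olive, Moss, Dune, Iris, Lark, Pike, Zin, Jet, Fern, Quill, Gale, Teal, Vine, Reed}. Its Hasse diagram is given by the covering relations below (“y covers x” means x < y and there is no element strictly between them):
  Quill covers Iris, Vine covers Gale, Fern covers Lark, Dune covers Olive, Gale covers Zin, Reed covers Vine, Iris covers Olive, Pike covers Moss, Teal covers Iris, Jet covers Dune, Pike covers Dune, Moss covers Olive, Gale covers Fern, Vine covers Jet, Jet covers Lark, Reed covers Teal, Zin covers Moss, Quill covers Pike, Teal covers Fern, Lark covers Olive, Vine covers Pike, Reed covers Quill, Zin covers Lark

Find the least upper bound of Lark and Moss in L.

Zin

Common upper bounds of {Lark, Moss}: Gale, Reed, Vine, Zin.
The least among these is Zin.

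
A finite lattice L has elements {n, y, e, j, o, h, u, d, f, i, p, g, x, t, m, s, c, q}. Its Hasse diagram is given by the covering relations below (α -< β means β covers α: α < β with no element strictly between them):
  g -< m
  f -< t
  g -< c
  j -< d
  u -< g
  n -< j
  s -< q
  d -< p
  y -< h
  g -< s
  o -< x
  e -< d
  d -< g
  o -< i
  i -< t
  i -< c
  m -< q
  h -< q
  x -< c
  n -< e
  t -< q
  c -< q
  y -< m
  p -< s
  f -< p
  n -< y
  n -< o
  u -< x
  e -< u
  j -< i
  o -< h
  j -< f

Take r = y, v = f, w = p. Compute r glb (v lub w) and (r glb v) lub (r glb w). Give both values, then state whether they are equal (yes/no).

v lub w = p, so r glb (v lub w) = y glb p = n.
r glb v = n and r glb w = n, so (r glb v) lub (r glb w) = n lub n = n.
Equal: yes.

n; n; yes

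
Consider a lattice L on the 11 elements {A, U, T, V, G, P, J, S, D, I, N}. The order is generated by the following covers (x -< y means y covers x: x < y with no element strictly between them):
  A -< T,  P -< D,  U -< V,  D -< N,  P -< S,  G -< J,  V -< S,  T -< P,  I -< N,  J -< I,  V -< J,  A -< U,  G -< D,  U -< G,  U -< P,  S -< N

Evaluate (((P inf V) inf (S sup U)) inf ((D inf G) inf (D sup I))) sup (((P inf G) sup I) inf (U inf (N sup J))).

U

P ∧ V = U
S ∨ U = S
U ∧ S = U
D ∧ G = G
D ∨ I = N
G ∧ N = G
U ∧ G = U
P ∧ G = U
U ∨ I = I
N ∨ J = N
U ∧ N = U
I ∧ U = U
U ∨ U = U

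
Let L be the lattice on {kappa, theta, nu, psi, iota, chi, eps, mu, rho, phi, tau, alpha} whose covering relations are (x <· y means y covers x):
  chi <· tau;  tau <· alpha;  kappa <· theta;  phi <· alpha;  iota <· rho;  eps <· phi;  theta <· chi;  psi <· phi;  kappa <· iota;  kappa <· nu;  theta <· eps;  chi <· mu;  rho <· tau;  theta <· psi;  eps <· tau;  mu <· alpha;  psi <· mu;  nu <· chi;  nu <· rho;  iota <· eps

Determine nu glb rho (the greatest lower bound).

Common lower bounds of {nu, rho}: kappa, nu.
The greatest among these is nu.

nu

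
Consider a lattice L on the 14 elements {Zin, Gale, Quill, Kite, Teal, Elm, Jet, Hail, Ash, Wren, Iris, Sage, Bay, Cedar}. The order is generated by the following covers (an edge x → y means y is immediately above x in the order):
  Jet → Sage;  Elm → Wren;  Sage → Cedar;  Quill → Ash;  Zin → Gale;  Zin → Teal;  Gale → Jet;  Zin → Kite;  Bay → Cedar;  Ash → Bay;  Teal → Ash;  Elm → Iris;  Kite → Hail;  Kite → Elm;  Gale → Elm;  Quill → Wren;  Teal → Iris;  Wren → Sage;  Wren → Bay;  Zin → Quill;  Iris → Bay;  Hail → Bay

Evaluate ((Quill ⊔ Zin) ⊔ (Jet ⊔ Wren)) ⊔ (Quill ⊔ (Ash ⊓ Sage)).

Quill ∨ Zin = Quill
Jet ∨ Wren = Sage
Quill ∨ Sage = Sage
Ash ∧ Sage = Quill
Quill ∨ Quill = Quill
Sage ∨ Quill = Sage

Sage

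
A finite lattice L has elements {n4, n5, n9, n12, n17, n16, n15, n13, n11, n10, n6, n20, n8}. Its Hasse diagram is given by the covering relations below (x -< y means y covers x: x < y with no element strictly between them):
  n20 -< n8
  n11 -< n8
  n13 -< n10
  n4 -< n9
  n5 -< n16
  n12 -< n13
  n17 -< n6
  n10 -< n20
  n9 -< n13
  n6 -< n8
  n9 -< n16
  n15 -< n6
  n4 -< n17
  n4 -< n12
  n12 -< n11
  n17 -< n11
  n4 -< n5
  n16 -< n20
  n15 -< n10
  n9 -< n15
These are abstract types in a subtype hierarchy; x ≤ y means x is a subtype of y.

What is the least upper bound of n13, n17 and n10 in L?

Common upper bounds of {n13, n17, n10}: n8.
The least among these is n8.

n8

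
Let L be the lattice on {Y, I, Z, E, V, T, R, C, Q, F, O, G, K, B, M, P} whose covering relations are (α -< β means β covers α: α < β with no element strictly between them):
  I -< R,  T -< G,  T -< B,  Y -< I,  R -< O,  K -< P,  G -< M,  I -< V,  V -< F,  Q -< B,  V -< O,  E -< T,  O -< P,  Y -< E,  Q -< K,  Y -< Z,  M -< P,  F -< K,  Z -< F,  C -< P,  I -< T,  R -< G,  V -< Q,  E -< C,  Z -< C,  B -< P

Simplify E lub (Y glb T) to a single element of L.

E

Y ∧ T = Y
E ∨ Y = E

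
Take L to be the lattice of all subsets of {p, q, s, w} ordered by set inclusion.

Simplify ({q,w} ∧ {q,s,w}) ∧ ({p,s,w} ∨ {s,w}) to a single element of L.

{q,w} ∧ {q,s,w} = {q,w}
{p,s,w} ∨ {s,w} = {p,s,w}
{q,w} ∧ {p,s,w} = {w}

{w}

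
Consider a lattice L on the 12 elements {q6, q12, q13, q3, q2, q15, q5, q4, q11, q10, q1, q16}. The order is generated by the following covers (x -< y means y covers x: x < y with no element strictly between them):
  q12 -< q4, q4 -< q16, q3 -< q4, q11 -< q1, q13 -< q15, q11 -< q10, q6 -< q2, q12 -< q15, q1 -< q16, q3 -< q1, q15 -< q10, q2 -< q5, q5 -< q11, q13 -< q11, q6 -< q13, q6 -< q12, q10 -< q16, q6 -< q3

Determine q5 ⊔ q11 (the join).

q11

Common upper bounds of {q5, q11}: q1, q10, q11, q16.
The least among these is q11.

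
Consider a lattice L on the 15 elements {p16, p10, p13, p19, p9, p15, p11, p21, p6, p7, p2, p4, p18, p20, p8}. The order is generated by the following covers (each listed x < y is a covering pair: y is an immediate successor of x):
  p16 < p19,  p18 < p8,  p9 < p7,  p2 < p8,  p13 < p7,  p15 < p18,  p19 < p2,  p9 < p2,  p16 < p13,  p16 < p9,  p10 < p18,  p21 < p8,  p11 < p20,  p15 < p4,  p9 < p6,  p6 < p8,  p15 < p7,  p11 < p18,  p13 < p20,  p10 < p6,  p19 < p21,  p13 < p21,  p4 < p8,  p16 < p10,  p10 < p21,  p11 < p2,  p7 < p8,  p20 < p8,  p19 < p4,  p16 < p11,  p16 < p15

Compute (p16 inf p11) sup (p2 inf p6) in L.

p16 ∧ p11 = p16
p2 ∧ p6 = p9
p16 ∨ p9 = p9

p9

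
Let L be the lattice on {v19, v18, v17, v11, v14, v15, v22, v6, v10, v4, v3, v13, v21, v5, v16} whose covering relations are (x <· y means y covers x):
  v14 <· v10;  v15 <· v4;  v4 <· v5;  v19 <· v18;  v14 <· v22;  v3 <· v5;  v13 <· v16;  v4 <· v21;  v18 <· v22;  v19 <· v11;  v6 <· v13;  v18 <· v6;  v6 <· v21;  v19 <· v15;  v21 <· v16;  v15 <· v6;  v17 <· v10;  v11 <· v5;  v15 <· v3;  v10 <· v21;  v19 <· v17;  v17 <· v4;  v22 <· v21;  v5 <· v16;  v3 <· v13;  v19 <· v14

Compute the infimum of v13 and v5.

Common lower bounds of {v13, v5}: v15, v19, v3.
The greatest among these is v3.

v3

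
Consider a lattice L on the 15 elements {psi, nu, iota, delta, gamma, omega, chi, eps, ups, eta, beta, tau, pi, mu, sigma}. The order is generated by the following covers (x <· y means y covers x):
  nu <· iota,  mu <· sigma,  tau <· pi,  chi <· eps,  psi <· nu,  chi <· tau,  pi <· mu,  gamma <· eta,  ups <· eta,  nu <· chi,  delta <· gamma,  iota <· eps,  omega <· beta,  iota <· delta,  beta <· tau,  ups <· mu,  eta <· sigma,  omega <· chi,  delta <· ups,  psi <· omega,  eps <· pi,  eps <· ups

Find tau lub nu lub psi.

Common upper bounds of {tau, nu, psi}: mu, pi, sigma, tau.
The least among these is tau.

tau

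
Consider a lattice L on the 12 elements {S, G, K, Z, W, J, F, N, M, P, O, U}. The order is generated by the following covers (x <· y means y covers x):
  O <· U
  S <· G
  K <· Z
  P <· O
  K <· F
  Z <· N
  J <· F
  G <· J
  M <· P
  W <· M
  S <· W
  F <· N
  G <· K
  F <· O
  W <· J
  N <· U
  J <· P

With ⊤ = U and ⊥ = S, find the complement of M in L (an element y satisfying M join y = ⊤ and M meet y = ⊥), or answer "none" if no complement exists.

Need y with M ∨ y = U and M ∧ y = S.
Checking each element gives: Z.

Z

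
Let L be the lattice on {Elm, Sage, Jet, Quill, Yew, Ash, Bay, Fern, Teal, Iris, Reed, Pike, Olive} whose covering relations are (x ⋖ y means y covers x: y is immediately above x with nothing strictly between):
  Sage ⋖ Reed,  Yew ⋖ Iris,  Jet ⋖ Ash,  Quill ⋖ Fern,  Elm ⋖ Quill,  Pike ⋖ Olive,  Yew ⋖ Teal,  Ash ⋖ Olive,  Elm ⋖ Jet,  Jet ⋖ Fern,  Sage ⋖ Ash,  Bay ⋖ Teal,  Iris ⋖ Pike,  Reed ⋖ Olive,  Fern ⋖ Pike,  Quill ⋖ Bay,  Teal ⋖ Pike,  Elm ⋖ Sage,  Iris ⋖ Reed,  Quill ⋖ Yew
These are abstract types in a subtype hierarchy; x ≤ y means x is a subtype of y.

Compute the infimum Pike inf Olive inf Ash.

Common lower bounds of {Pike, Olive, Ash}: Elm, Jet.
The greatest among these is Jet.

Jet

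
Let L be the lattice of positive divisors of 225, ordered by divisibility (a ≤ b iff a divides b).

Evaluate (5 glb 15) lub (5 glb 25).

5

5 ∧ 15 = 5
5 ∧ 25 = 5
5 ∨ 5 = 5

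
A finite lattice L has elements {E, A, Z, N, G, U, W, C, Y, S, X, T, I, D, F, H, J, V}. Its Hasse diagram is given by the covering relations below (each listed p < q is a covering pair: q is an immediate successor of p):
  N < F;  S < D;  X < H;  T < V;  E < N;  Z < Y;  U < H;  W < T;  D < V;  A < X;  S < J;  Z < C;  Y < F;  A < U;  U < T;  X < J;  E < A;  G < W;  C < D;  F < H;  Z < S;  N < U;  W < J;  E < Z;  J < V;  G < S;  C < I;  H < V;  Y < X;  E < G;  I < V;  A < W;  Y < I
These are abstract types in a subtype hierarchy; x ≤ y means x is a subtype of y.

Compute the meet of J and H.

X

Common lower bounds of {J, H}: A, E, X, Y, Z.
The greatest among these is X.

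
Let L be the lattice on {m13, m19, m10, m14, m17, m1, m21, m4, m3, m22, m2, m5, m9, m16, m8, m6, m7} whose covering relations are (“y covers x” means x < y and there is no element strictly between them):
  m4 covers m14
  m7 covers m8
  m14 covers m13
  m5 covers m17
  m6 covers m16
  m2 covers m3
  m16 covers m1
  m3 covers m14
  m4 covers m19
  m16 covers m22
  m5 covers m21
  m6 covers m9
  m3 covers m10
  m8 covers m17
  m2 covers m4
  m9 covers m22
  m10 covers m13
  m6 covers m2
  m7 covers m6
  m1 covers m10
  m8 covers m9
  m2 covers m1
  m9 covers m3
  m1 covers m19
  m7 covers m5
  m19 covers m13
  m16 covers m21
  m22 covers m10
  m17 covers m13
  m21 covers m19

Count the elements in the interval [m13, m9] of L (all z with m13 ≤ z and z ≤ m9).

6

The interval [m13, m9] = {m10, m13, m14, m22, m3, m9}, which has 6 elements.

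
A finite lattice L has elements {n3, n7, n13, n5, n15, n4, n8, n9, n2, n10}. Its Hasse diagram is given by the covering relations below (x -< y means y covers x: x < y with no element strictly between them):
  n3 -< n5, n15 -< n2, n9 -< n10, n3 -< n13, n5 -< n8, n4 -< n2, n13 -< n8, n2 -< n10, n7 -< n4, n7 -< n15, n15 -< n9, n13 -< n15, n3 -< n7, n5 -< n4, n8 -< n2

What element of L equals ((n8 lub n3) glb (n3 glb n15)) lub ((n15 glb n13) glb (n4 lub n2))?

n8 ∨ n3 = n8
n3 ∧ n15 = n3
n8 ∧ n3 = n3
n15 ∧ n13 = n13
n4 ∨ n2 = n2
n13 ∧ n2 = n13
n3 ∨ n13 = n13

n13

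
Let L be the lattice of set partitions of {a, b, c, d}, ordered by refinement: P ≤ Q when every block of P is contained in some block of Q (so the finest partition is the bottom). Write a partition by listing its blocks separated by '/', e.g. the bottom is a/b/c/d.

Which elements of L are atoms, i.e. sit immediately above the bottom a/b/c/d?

The atoms are exactly the elements that cover a/b/c/d: a/b/cd, a/bc/d, a/bd/c, ab/c/d, ac/b/d, ad/b/c.

a/b/cd, a/bc/d, a/bd/c, ab/c/d, ac/b/d, ad/b/c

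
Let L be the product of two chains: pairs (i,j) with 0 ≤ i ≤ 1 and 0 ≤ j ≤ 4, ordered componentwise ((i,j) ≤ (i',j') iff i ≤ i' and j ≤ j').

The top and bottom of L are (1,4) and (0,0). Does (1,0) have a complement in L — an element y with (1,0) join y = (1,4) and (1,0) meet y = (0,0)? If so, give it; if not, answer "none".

Need y with (1,0) ∨ y = (1,4) and (1,0) ∧ y = (0,0).
Checking each element gives: (0,4).

(0,4)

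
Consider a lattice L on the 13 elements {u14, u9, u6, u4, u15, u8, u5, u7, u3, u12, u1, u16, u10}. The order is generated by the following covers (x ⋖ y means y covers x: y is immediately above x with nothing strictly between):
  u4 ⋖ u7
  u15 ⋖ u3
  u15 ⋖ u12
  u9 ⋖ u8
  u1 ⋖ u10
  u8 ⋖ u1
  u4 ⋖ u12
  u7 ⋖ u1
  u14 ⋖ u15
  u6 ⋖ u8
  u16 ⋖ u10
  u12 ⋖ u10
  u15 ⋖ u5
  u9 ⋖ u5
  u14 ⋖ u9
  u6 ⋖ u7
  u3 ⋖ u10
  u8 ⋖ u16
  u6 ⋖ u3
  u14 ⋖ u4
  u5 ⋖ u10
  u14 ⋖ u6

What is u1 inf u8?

Common lower bounds of {u1, u8}: u14, u6, u8, u9.
The greatest among these is u8.

u8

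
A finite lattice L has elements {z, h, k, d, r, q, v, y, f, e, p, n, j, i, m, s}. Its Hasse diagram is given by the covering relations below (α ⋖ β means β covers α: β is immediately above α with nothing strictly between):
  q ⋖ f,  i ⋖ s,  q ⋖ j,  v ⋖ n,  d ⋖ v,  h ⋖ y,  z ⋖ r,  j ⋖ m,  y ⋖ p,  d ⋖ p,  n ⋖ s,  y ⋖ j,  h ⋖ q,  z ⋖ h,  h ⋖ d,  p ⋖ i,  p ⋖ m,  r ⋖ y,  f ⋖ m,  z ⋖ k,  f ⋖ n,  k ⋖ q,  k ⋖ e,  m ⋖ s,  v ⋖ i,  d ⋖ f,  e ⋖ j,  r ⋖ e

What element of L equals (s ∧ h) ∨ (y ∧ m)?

s ∧ h = h
y ∧ m = y
h ∨ y = y

y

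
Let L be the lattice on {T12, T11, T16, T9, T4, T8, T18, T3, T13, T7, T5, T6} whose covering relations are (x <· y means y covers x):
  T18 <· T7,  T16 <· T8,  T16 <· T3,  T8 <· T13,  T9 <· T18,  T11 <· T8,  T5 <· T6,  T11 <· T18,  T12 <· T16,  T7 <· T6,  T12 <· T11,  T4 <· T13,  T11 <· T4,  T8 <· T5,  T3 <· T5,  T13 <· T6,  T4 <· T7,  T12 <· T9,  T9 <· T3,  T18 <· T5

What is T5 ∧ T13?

T8

Common lower bounds of {T5, T13}: T11, T12, T16, T8.
The greatest among these is T8.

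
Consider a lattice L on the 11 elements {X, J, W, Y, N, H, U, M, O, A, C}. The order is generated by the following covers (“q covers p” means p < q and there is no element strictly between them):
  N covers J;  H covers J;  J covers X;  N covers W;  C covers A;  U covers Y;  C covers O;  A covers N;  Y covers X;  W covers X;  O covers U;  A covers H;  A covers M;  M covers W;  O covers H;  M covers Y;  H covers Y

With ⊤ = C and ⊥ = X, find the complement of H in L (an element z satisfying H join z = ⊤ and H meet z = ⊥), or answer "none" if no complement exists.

none

For every candidate z, either H ∨ z ≠ C or H ∧ z ≠ X; no complement exists.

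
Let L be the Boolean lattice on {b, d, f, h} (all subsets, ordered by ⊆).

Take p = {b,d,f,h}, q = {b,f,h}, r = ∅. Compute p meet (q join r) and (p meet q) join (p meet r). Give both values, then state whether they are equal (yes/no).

{b,f,h}; {b,f,h}; yes

q join r = {b,f,h}, so p meet (q join r) = {b,d,f,h} meet {b,f,h} = {b,f,h}.
p meet q = {b,f,h} and p meet r = ∅, so (p meet q) join (p meet r) = {b,f,h} join ∅ = {b,f,h}.
Equal: yes.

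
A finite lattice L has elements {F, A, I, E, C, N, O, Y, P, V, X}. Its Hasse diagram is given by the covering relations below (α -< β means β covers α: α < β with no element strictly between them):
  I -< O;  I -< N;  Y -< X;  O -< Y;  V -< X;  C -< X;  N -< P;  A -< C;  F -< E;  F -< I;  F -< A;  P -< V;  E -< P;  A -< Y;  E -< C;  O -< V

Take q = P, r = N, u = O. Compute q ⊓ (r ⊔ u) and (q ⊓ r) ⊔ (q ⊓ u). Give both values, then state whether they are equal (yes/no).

P; N; no

r ⊔ u = V, so q ⊓ (r ⊔ u) = P ⊓ V = P.
q ⊓ r = N and q ⊓ u = I, so (q ⊓ r) ⊔ (q ⊓ u) = N ⊔ I = N.
Equal: no.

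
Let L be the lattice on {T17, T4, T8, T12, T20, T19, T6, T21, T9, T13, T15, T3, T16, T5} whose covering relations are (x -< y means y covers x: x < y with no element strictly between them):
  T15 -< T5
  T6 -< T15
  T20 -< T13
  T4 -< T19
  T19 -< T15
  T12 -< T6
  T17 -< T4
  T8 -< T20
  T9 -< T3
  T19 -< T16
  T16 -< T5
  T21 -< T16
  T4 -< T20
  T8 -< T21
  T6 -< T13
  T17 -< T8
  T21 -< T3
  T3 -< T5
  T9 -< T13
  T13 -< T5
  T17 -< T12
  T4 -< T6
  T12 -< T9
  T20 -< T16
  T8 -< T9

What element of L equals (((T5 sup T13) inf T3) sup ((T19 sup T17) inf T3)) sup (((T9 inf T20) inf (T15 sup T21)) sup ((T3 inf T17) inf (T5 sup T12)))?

T3

T5 ∨ T13 = T5
T5 ∧ T3 = T3
T19 ∨ T17 = T19
T19 ∧ T3 = T17
T3 ∨ T17 = T3
T9 ∧ T20 = T8
T15 ∨ T21 = T5
T8 ∧ T5 = T8
T3 ∧ T17 = T17
T5 ∨ T12 = T5
T17 ∧ T5 = T17
T8 ∨ T17 = T8
T3 ∨ T8 = T3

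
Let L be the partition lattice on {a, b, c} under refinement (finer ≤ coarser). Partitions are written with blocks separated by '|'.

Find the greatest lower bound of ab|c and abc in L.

ab|c

Common lower bounds of {ab|c, abc}: ab|c, a|b|c.
The greatest among these is ab|c.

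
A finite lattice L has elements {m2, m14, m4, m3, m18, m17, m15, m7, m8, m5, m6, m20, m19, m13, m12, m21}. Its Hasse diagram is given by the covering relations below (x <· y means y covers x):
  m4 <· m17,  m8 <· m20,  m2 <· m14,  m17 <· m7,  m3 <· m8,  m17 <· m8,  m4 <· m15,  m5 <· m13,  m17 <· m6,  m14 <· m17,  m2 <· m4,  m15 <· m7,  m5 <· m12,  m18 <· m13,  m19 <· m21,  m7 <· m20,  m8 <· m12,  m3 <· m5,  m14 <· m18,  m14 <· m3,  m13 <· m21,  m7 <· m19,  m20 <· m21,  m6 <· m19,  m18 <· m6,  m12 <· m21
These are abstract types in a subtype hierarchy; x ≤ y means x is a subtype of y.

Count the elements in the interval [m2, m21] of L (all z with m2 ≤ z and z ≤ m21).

16

The interval [m2, m21] = {m12, m13, m14, m15, m17, m18, m19, m2, m20, m21, m3, m4, m5, m6, m7, m8}, which has 16 elements.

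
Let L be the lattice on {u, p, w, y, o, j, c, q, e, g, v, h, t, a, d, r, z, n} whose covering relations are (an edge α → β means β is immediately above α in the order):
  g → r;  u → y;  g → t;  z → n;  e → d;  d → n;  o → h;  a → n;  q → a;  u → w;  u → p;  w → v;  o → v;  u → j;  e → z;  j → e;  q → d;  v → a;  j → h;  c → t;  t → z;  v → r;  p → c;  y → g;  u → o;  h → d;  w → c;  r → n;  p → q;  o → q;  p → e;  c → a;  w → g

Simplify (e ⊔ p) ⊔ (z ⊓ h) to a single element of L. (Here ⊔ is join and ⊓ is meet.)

e ∨ p = e
z ∧ h = j
e ∨ j = e

e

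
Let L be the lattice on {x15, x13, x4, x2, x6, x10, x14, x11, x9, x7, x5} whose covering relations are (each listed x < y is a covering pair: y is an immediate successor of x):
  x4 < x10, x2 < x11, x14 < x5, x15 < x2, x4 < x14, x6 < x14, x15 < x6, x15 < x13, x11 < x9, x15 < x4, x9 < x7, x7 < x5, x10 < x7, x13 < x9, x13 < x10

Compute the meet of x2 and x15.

x15

Common lower bounds of {x2, x15}: x15.
The greatest among these is x15.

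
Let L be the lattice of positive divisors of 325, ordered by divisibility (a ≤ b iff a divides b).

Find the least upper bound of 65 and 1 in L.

65

Common upper bounds of {65, 1}: 325, 65.
The least among these is 65.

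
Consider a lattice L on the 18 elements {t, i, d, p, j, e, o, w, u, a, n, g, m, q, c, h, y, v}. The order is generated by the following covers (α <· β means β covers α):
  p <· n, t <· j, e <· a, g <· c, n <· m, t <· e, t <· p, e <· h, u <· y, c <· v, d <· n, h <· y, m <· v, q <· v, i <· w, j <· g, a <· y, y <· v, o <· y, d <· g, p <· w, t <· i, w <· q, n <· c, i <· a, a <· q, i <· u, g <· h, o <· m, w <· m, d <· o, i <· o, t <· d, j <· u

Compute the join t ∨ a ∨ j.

Common upper bounds of {t, a, j}: v, y.
The least among these is y.

y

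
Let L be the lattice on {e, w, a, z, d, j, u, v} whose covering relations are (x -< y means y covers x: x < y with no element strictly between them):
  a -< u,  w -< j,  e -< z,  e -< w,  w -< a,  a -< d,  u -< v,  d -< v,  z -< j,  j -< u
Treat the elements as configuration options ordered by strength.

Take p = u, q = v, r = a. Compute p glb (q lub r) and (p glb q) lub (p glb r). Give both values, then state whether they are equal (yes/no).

u; u; yes

q lub r = v, so p glb (q lub r) = u glb v = u.
p glb q = u and p glb r = a, so (p glb q) lub (p glb r) = u lub a = u.
Equal: yes.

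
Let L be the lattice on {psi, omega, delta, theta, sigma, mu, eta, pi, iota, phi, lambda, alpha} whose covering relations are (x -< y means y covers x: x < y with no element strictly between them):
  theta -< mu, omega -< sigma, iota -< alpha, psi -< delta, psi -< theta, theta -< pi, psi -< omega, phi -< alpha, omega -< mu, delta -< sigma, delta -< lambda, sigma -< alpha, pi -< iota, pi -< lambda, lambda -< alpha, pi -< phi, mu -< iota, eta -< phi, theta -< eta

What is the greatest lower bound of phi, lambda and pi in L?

pi

Common lower bounds of {phi, lambda, pi}: pi, psi, theta.
The greatest among these is pi.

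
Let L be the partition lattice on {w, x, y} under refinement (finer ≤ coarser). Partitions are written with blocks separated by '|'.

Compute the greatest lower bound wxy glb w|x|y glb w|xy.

The meet (common refinement) of wxy, w|x|y, w|xy intersects blocks pairwise, giving w|x|y.

w|x|y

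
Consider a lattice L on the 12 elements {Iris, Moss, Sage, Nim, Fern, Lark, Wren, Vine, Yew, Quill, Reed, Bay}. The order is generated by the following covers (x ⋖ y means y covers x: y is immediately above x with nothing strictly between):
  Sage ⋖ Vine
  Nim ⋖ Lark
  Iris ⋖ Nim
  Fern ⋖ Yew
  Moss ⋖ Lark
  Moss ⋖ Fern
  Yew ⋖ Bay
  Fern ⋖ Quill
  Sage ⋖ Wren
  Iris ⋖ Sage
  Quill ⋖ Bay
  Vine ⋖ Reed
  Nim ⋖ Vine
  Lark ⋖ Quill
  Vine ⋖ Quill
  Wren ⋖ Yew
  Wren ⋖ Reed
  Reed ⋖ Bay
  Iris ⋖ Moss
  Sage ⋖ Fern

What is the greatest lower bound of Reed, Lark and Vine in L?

Common lower bounds of {Reed, Lark, Vine}: Iris, Nim.
The greatest among these is Nim.

Nim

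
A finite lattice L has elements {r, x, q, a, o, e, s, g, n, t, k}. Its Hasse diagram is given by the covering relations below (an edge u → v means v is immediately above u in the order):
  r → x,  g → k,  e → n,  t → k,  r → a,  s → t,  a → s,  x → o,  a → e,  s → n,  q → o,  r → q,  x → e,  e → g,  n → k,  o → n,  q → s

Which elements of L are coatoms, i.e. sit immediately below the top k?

The coatoms are exactly the elements covered by k: g, n, t.

g, n, t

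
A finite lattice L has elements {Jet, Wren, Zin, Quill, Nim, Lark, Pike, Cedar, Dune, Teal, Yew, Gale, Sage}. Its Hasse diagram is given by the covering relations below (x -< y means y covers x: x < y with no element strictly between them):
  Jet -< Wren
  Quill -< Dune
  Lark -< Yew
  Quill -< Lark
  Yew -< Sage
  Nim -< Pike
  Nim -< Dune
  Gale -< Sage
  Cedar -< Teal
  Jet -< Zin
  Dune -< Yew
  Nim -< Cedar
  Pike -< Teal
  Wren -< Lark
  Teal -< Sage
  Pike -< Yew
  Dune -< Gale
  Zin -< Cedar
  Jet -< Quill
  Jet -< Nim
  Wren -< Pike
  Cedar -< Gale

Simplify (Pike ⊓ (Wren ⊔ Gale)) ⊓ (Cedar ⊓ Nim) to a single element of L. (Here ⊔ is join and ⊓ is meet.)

Wren ∨ Gale = Sage
Pike ∧ Sage = Pike
Cedar ∧ Nim = Nim
Pike ∧ Nim = Nim

Nim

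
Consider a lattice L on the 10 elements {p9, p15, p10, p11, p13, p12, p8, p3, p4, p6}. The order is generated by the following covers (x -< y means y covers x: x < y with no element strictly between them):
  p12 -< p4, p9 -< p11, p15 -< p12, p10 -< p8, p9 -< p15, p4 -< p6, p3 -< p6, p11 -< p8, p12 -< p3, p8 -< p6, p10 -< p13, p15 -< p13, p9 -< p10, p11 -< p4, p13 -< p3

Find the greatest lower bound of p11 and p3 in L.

Common lower bounds of {p11, p3}: p9.
The greatest among these is p9.

p9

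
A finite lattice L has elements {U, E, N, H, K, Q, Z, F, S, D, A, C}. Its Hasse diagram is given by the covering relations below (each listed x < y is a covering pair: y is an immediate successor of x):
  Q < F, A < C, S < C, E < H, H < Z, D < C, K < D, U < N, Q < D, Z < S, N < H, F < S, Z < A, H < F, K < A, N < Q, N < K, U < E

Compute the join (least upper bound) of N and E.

Common upper bounds of {N, E}: A, C, F, H, S, Z.
The least among these is H.

H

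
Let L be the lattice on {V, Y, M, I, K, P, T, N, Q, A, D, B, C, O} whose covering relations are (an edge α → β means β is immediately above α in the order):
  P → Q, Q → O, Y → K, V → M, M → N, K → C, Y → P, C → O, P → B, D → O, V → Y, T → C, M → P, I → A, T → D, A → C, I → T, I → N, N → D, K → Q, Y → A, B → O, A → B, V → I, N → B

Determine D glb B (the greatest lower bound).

Common lower bounds of {D, B}: I, M, N, V.
The greatest among these is N.

N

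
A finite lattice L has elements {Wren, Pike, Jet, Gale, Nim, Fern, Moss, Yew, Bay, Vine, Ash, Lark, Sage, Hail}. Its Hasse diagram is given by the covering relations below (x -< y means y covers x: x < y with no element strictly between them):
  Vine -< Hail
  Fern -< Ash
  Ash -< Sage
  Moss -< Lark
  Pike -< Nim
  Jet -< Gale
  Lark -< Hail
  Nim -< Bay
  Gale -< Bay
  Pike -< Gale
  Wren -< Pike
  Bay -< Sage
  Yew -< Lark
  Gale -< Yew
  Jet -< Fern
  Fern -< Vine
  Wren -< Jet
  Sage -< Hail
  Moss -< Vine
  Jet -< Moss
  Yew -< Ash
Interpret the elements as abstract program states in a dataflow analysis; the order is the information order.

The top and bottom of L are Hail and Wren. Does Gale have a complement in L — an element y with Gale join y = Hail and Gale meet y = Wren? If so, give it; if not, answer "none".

none

For every candidate y, either Gale ∨ y ≠ Hail or Gale ∧ y ≠ Wren; no complement exists.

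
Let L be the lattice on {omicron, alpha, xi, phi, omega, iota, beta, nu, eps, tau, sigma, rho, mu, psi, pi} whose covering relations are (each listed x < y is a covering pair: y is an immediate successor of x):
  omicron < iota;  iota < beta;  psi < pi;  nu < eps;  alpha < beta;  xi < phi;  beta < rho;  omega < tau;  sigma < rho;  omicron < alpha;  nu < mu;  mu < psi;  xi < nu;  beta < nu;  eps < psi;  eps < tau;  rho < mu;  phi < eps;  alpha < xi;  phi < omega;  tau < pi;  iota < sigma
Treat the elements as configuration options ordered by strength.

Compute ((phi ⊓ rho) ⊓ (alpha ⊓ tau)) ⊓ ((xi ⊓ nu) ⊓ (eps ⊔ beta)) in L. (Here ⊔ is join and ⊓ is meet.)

alpha

phi ∧ rho = alpha
alpha ∧ tau = alpha
alpha ∧ alpha = alpha
xi ∧ nu = xi
eps ∨ beta = eps
xi ∧ eps = xi
alpha ∧ xi = alpha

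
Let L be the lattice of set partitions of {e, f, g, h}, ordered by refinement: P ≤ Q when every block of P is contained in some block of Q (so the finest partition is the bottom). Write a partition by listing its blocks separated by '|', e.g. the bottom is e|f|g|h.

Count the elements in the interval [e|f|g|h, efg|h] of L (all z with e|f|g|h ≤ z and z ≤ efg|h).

5

The interval [e|f|g|h, efg|h] = {efg|h, ef|g|h, eg|f|h, e|fg|h, e|f|g|h}, which has 5 elements.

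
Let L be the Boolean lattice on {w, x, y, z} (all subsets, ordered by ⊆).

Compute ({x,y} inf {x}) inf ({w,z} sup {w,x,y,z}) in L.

{x}

{x,y} ∧ {x} = {x}
{w,z} ∨ {w,x,y,z} = {w,x,y,z}
{x} ∧ {w,x,y,z} = {x}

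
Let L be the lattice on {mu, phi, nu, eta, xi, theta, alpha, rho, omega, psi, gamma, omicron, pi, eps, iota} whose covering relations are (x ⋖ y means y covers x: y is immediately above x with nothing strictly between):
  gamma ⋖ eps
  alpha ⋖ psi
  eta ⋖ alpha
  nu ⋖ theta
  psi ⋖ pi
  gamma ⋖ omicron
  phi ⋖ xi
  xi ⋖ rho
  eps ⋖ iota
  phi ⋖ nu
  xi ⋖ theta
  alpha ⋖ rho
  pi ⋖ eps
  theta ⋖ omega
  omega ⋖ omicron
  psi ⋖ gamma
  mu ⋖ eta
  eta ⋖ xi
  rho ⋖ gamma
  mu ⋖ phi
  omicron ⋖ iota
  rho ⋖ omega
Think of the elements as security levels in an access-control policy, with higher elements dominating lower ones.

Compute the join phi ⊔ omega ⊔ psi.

omicron

Common upper bounds of {phi, omega, psi}: iota, omicron.
The least among these is omicron.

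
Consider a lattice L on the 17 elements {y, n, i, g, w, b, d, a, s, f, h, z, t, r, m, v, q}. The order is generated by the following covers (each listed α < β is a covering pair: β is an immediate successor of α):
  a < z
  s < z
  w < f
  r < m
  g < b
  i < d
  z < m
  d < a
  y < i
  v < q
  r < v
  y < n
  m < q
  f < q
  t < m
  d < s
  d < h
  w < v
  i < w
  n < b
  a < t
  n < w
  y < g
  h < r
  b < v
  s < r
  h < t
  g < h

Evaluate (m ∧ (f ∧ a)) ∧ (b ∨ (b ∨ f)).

f ∧ a = i
m ∧ i = i
b ∨ f = q
b ∨ q = q
i ∧ q = i

i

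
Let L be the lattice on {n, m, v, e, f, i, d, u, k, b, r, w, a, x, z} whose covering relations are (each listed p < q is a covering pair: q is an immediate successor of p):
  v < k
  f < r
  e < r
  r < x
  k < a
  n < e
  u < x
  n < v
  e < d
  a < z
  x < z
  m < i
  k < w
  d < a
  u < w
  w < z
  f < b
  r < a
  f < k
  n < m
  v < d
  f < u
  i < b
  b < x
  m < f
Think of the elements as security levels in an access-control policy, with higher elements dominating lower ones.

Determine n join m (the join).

m

Common upper bounds of {n, m}: a, b, f, i, k, m, r, u, w, x, z.
The least among these is m.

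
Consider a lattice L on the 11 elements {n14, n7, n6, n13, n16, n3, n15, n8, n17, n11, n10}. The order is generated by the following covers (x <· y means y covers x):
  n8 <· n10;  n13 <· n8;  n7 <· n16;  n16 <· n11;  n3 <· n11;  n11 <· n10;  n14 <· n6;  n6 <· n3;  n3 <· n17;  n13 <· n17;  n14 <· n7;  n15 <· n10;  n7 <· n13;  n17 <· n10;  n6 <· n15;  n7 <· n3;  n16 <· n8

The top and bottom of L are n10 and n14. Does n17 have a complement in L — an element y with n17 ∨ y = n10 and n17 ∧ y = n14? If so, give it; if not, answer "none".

For every candidate y, either n17 ∨ y ≠ n10 or n17 ∧ y ≠ n14; no complement exists.

none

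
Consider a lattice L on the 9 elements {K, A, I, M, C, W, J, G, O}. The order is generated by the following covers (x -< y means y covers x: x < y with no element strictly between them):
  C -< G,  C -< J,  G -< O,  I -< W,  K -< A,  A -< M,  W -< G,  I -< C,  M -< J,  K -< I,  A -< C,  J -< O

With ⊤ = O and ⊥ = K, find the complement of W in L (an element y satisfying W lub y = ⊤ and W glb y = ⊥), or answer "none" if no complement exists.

M

Need y with W ∨ y = O and W ∧ y = K.
Checking each element gives: M.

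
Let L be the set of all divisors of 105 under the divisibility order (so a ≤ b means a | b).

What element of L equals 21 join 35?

105

21 ∨ 35 = 105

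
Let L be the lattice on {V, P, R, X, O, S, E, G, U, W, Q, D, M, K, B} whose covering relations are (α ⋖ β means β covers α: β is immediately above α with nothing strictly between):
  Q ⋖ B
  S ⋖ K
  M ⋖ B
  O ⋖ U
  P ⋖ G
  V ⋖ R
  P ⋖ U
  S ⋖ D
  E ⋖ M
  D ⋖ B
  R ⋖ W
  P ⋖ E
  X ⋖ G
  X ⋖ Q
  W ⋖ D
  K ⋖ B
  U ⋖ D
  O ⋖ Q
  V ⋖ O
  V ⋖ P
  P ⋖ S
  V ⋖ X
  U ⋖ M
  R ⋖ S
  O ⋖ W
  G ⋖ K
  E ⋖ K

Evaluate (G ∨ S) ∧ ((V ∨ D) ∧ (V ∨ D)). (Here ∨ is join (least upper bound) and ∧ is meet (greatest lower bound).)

S

G ∨ S = K
V ∨ D = D
V ∨ D = D
D ∧ D = D
K ∧ D = S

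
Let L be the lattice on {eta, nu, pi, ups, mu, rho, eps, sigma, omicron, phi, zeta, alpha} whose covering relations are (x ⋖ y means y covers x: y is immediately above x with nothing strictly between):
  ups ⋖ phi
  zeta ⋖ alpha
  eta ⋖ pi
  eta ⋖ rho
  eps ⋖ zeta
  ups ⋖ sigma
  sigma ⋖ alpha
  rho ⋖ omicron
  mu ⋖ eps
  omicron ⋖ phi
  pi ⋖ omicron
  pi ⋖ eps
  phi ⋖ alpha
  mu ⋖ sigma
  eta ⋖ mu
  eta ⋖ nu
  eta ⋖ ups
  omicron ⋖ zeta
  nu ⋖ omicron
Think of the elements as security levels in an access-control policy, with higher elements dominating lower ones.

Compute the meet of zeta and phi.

Common lower bounds of {zeta, phi}: eta, nu, omicron, pi, rho.
The greatest among these is omicron.

omicron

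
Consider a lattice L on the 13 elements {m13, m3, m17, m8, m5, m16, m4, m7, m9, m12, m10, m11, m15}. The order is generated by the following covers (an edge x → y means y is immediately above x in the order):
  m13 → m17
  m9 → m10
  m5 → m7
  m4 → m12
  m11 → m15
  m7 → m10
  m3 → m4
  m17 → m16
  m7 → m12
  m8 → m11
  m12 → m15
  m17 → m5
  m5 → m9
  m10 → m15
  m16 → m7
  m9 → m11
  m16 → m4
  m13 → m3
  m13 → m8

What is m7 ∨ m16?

m7

Common upper bounds of {m7, m16}: m10, m12, m15, m7.
The least among these is m7.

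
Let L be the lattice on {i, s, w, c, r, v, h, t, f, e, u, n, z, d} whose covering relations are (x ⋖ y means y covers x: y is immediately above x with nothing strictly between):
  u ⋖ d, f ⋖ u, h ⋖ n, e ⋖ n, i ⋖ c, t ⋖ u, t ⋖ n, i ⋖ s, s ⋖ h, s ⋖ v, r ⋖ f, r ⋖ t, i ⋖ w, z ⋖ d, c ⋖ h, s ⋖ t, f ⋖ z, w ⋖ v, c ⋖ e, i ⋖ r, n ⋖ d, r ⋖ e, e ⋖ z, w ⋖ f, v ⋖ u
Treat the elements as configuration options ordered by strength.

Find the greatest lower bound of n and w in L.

i

Common lower bounds of {n, w}: i.
The greatest among these is i.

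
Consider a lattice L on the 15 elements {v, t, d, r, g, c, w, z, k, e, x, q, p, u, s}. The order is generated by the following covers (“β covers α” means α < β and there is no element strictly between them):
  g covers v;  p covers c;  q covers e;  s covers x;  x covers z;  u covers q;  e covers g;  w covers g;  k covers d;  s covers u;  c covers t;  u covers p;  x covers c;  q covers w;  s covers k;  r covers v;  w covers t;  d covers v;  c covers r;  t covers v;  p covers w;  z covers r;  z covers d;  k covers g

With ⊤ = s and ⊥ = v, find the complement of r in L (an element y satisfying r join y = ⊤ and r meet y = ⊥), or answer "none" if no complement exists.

Need y with r ∨ y = s and r ∧ y = v.
Checking each element gives: k.

k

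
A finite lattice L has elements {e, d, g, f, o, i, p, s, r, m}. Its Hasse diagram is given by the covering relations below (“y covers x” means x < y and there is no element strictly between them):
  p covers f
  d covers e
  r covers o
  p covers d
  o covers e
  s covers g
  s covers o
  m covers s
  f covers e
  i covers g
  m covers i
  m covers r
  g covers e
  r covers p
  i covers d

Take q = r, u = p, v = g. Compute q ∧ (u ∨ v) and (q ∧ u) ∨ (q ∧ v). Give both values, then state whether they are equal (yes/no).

r; p; no

u ∨ v = m, so q ∧ (u ∨ v) = r ∧ m = r.
q ∧ u = p and q ∧ v = e, so (q ∧ u) ∨ (q ∧ v) = p ∨ e = p.
Equal: no.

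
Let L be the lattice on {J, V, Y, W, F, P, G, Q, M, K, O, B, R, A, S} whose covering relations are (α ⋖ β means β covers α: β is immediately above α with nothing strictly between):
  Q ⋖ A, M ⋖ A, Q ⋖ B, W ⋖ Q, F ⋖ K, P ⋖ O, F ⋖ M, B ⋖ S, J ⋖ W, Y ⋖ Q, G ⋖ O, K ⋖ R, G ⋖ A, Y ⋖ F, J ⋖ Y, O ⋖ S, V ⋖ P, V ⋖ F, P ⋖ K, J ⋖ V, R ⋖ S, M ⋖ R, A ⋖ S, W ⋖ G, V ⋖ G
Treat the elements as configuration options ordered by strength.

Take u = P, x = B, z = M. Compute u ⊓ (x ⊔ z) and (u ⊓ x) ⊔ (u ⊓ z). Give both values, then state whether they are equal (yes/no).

x ⊔ z = S, so u ⊓ (x ⊔ z) = P ⊓ S = P.
u ⊓ x = J and u ⊓ z = V, so (u ⊓ x) ⊔ (u ⊓ z) = J ⊔ V = V.
Equal: no.

P; V; no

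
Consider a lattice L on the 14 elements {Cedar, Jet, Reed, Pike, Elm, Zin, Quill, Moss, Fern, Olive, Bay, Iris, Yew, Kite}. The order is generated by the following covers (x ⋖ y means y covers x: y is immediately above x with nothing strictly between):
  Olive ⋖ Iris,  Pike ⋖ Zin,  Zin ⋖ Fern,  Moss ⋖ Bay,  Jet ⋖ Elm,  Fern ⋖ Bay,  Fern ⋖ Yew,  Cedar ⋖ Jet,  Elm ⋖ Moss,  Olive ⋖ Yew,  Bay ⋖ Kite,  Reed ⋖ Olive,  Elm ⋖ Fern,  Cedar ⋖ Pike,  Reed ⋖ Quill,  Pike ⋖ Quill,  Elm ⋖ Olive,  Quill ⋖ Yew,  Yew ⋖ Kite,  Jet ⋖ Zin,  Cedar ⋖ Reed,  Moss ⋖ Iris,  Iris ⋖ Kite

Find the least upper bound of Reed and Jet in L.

Common upper bounds of {Reed, Jet}: Iris, Kite, Olive, Yew.
The least among these is Olive.

Olive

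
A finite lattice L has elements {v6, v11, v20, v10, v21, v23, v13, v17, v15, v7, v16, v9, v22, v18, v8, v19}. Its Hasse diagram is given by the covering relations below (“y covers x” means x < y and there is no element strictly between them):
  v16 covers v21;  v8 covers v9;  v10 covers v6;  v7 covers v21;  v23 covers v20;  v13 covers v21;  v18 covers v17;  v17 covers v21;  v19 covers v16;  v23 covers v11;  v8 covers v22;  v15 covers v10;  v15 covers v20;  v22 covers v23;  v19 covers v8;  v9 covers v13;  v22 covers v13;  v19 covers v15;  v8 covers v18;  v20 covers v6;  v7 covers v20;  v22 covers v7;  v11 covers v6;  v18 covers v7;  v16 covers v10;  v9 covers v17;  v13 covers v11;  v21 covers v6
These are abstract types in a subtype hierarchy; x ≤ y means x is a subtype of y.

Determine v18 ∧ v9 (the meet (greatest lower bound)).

v17

Common lower bounds of {v18, v9}: v17, v21, v6.
The greatest among these is v17.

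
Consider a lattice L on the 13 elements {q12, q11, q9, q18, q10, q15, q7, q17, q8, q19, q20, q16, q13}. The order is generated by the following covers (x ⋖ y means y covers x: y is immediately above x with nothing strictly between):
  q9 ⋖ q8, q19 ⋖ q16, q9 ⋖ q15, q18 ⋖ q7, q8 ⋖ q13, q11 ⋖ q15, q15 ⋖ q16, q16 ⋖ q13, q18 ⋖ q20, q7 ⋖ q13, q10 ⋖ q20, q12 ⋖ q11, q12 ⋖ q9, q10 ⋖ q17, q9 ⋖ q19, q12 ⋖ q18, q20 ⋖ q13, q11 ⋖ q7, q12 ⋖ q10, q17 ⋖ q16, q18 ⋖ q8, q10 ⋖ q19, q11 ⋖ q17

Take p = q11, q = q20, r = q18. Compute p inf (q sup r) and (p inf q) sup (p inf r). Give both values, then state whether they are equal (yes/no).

q sup r = q20, so p inf (q sup r) = q11 inf q20 = q12.
p inf q = q12 and p inf r = q12, so (p inf q) sup (p inf r) = q12 sup q12 = q12.
Equal: yes.

q12; q12; yes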